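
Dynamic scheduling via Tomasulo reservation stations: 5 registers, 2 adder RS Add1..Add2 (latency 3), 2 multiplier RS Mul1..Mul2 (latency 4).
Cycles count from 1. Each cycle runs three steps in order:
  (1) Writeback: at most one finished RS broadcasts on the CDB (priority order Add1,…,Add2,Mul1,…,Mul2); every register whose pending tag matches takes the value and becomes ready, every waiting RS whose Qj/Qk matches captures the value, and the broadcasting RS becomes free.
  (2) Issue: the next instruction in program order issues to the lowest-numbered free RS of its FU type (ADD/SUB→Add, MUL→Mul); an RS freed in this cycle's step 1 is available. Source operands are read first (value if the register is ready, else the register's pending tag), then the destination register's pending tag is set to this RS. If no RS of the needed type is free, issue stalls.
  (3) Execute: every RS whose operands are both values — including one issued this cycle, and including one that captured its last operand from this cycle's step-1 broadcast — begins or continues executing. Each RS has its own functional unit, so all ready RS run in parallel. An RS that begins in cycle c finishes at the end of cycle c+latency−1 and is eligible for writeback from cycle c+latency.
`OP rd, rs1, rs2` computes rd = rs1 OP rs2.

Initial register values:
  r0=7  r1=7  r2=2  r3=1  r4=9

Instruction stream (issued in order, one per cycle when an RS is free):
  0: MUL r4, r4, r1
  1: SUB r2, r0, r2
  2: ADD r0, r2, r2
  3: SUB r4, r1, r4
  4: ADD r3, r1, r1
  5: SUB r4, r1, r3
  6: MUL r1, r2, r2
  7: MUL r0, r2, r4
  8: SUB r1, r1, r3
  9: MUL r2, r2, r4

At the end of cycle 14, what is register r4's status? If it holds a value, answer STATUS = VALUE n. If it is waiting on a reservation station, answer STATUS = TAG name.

cycle 1: issue MUL r4<-Mul1 // r0:7,r1:7,r2:2,r3:1,r4:Mul1
cycle 2: issue SUB r2<-Add1 // r0:7,r1:7,r2:Add1,r3:1,r4:Mul1
cycle 3: issue ADD r0<-Add2 // r0:Add2,r1:7,r2:Add1,r3:1,r4:Mul1
cycle 4: stall // r0:Add2,r1:7,r2:Add1,r3:1,r4:Mul1
cycle 5: CDB Add1=5; issue SUB r4<-Add1 // r0:Add2,r1:7,r2:5,r3:1,r4:Add1
cycle 6: CDB Mul1=63; stall // r0:Add2,r1:7,r2:5,r3:1,r4:Add1
cycle 7: stall // r0:Add2,r1:7,r2:5,r3:1,r4:Add1
cycle 8: CDB Add2=10; issue ADD r3<-Add2 // r0:10,r1:7,r2:5,r3:Add2,r4:Add1
cycle 9: CDB Add1=-56; issue SUB r4<-Add1 // r0:10,r1:7,r2:5,r3:Add2,r4:Add1
cycle 10: issue MUL r1<-Mul1 // r0:10,r1:Mul1,r2:5,r3:Add2,r4:Add1
cycle 11: CDB Add2=14; issue MUL r0<-Mul2 // r0:Mul2,r1:Mul1,r2:5,r3:14,r4:Add1
cycle 12: issue SUB r1<-Add2 // r0:Mul2,r1:Add2,r2:5,r3:14,r4:Add1
cycle 13: stall // r0:Mul2,r1:Add2,r2:5,r3:14,r4:Add1
cycle 14: CDB Add1=-7; stall // r0:Mul2,r1:Add2,r2:5,r3:14,r4:-7

STATUS = VALUE -7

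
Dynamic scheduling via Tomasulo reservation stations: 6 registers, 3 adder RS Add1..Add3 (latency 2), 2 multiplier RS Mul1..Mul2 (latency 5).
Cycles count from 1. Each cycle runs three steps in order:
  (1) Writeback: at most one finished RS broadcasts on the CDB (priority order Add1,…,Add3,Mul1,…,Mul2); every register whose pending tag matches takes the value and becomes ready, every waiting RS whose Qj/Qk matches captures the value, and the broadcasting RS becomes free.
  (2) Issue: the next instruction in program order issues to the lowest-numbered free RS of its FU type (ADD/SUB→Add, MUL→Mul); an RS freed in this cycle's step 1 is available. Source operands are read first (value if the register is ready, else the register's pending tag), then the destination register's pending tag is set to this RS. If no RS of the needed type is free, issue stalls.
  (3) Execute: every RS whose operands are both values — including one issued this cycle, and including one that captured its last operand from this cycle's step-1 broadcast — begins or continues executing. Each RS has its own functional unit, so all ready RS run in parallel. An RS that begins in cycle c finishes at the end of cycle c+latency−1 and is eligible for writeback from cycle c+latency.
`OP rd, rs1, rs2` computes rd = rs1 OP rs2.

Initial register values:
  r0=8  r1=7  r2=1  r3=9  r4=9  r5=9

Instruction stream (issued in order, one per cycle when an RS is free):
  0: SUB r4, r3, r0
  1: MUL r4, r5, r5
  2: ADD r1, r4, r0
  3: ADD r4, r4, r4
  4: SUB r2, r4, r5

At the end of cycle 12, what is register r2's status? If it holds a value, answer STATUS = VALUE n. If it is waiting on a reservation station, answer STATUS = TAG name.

STATUS = VALUE 153

cycle 1: issue SUB r4<-Add1 // r0:8,r1:7,r2:1,r3:9,r4:Add1,r5:9
cycle 2: issue MUL r4<-Mul1 // r0:8,r1:7,r2:1,r3:9,r4:Mul1,r5:9
cycle 3: CDB Add1=1; issue ADD r1<-Add1 // r0:8,r1:Add1,r2:1,r3:9,r4:Mul1,r5:9
cycle 4: issue ADD r4<-Add2 // r0:8,r1:Add1,r2:1,r3:9,r4:Add2,r5:9
cycle 5: issue SUB r2<-Add3 // r0:8,r1:Add1,r2:Add3,r3:9,r4:Add2,r5:9
cycle 6: - // r0:8,r1:Add1,r2:Add3,r3:9,r4:Add2,r5:9
cycle 7: CDB Mul1=81 // r0:8,r1:Add1,r2:Add3,r3:9,r4:Add2,r5:9
cycle 8: - // r0:8,r1:Add1,r2:Add3,r3:9,r4:Add2,r5:9
cycle 9: CDB Add1=89 // r0:8,r1:89,r2:Add3,r3:9,r4:Add2,r5:9
cycle 10: CDB Add2=162 // r0:8,r1:89,r2:Add3,r3:9,r4:162,r5:9
cycle 11: - // r0:8,r1:89,r2:Add3,r3:9,r4:162,r5:9
cycle 12: CDB Add3=153 // r0:8,r1:89,r2:153,r3:9,r4:162,r5:9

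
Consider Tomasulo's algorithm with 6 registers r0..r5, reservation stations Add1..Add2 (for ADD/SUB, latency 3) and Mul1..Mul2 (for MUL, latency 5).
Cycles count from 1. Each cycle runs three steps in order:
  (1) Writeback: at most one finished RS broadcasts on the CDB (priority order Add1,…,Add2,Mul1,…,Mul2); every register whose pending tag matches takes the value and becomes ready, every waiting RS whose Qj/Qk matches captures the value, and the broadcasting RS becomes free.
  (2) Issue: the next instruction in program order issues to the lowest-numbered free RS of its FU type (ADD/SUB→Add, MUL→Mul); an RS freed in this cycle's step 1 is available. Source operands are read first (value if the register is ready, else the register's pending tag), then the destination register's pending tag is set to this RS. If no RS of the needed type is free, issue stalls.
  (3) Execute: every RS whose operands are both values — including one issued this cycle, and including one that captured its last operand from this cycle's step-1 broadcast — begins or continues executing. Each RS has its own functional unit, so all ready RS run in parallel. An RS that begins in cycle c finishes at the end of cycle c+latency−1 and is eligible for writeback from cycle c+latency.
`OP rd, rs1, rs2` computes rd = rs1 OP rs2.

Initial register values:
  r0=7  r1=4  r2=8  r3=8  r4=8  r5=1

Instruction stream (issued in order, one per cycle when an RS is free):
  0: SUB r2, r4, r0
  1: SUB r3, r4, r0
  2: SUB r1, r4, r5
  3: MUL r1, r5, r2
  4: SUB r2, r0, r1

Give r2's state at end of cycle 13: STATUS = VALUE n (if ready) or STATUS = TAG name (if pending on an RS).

STATUS = VALUE 6

cycle 1: issue SUB r2<-Add1 // r0:7,r1:4,r2:Add1,r3:8,r4:8,r5:1
cycle 2: issue SUB r3<-Add2 // r0:7,r1:4,r2:Add1,r3:Add2,r4:8,r5:1
cycle 3: stall // r0:7,r1:4,r2:Add1,r3:Add2,r4:8,r5:1
cycle 4: CDB Add1=1; issue SUB r1<-Add1 // r0:7,r1:Add1,r2:1,r3:Add2,r4:8,r5:1
cycle 5: CDB Add2=1; issue MUL r1<-Mul1 // r0:7,r1:Mul1,r2:1,r3:1,r4:8,r5:1
cycle 6: issue SUB r2<-Add2 // r0:7,r1:Mul1,r2:Add2,r3:1,r4:8,r5:1
cycle 7: CDB Add1=7 // r0:7,r1:Mul1,r2:Add2,r3:1,r4:8,r5:1
cycle 8: - // r0:7,r1:Mul1,r2:Add2,r3:1,r4:8,r5:1
cycle 9: - // r0:7,r1:Mul1,r2:Add2,r3:1,r4:8,r5:1
cycle 10: CDB Mul1=1 // r0:7,r1:1,r2:Add2,r3:1,r4:8,r5:1
cycle 11: - // r0:7,r1:1,r2:Add2,r3:1,r4:8,r5:1
cycle 12: - // r0:7,r1:1,r2:Add2,r3:1,r4:8,r5:1
cycle 13: CDB Add2=6 // r0:7,r1:1,r2:6,r3:1,r4:8,r5:1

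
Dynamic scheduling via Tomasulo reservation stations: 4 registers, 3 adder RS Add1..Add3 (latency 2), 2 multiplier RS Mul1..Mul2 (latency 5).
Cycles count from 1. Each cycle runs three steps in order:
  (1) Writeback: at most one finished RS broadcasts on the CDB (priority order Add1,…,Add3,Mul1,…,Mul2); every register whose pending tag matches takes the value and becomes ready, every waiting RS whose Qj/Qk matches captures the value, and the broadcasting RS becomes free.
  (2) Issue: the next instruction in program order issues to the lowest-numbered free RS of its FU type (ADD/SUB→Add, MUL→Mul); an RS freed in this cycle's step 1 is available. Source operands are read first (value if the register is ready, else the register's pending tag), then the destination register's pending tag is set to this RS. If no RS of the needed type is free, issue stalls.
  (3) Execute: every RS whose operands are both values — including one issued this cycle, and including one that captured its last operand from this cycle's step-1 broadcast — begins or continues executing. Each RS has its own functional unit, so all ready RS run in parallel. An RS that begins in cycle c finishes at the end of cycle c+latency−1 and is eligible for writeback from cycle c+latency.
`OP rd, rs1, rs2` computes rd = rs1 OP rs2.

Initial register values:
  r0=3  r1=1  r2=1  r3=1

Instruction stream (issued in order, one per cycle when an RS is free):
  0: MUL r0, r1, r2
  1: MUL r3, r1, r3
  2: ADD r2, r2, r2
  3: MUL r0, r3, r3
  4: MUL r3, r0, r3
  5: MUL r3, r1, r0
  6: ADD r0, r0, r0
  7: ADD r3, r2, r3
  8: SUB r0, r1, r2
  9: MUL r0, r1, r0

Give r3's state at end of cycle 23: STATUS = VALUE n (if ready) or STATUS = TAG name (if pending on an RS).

STATUS = VALUE 3

c1: issue MUL r0<-Mul1 | r0:Mul1,r1:1,r2:1,r3:1
c2: issue MUL r3<-Mul2 | r0:Mul1,r1:1,r2:1,r3:Mul2
c3: issue ADD r2<-Add1 | r0:Mul1,r1:1,r2:Add1,r3:Mul2
c4: stall | r0:Mul1,r1:1,r2:Add1,r3:Mul2
c5: CDB Add1=2; stall | r0:Mul1,r1:1,r2:2,r3:Mul2
c6: CDB Mul1=1; issue MUL r0<-Mul1 | r0:Mul1,r1:1,r2:2,r3:Mul2
c7: CDB Mul2=1; issue MUL r3<-Mul2 | r0:Mul1,r1:1,r2:2,r3:Mul2
c8: stall | r0:Mul1,r1:1,r2:2,r3:Mul2
c9: stall | r0:Mul1,r1:1,r2:2,r3:Mul2
c10: stall | r0:Mul1,r1:1,r2:2,r3:Mul2
c11: stall | r0:Mul1,r1:1,r2:2,r3:Mul2
c12: CDB Mul1=1; issue MUL r3<-Mul1 | r0:1,r1:1,r2:2,r3:Mul1
c13: issue ADD r0<-Add1 | r0:Add1,r1:1,r2:2,r3:Mul1
c14: issue ADD r3<-Add2 | r0:Add1,r1:1,r2:2,r3:Add2
c15: CDB Add1=2; issue SUB r0<-Add1 | r0:Add1,r1:1,r2:2,r3:Add2
c16: stall | r0:Add1,r1:1,r2:2,r3:Add2
c17: CDB Add1=-1; stall | r0:-1,r1:1,r2:2,r3:Add2
c18: CDB Mul1=1; issue MUL r0<-Mul1 | r0:Mul1,r1:1,r2:2,r3:Add2
c19: CDB Mul2=1 | r0:Mul1,r1:1,r2:2,r3:Add2
c20: CDB Add2=3 | r0:Mul1,r1:1,r2:2,r3:3
c21: - | r0:Mul1,r1:1,r2:2,r3:3
c22: - | r0:Mul1,r1:1,r2:2,r3:3
c23: CDB Mul1=-1 | r0:-1,r1:1,r2:2,r3:3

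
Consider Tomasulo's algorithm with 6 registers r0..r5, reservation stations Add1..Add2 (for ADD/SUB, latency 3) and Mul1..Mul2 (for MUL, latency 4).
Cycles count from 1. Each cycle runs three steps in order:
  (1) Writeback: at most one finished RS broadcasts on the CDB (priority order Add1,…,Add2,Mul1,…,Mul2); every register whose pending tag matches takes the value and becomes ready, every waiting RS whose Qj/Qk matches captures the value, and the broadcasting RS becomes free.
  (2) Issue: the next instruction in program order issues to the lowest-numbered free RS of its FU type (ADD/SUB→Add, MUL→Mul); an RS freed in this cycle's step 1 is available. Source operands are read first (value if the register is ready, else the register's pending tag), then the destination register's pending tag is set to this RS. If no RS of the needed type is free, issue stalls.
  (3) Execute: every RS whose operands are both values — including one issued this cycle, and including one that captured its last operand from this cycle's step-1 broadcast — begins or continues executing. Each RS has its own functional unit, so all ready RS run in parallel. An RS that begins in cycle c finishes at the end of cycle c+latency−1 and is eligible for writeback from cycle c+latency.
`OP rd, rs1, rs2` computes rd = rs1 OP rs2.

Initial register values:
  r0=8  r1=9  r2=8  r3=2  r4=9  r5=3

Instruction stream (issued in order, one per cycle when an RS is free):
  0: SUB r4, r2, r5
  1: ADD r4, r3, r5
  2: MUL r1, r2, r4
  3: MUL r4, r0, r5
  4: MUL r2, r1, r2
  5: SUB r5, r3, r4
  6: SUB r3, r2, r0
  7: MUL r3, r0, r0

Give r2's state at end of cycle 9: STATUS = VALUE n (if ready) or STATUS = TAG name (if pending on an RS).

STATUS = TAG Mul2

cycle 1: issue SUB r4<-Add1 // r0:8,r1:9,r2:8,r3:2,r4:Add1,r5:3
cycle 2: issue ADD r4<-Add2 // r0:8,r1:9,r2:8,r3:2,r4:Add2,r5:3
cycle 3: issue MUL r1<-Mul1 // r0:8,r1:Mul1,r2:8,r3:2,r4:Add2,r5:3
cycle 4: CDB Add1=5; issue MUL r4<-Mul2 // r0:8,r1:Mul1,r2:8,r3:2,r4:Mul2,r5:3
cycle 5: CDB Add2=5; stall // r0:8,r1:Mul1,r2:8,r3:2,r4:Mul2,r5:3
cycle 6: stall // r0:8,r1:Mul1,r2:8,r3:2,r4:Mul2,r5:3
cycle 7: stall // r0:8,r1:Mul1,r2:8,r3:2,r4:Mul2,r5:3
cycle 8: CDB Mul2=24; issue MUL r2<-Mul2 // r0:8,r1:Mul1,r2:Mul2,r3:2,r4:24,r5:3
cycle 9: CDB Mul1=40; issue SUB r5<-Add1 // r0:8,r1:40,r2:Mul2,r3:2,r4:24,r5:Add1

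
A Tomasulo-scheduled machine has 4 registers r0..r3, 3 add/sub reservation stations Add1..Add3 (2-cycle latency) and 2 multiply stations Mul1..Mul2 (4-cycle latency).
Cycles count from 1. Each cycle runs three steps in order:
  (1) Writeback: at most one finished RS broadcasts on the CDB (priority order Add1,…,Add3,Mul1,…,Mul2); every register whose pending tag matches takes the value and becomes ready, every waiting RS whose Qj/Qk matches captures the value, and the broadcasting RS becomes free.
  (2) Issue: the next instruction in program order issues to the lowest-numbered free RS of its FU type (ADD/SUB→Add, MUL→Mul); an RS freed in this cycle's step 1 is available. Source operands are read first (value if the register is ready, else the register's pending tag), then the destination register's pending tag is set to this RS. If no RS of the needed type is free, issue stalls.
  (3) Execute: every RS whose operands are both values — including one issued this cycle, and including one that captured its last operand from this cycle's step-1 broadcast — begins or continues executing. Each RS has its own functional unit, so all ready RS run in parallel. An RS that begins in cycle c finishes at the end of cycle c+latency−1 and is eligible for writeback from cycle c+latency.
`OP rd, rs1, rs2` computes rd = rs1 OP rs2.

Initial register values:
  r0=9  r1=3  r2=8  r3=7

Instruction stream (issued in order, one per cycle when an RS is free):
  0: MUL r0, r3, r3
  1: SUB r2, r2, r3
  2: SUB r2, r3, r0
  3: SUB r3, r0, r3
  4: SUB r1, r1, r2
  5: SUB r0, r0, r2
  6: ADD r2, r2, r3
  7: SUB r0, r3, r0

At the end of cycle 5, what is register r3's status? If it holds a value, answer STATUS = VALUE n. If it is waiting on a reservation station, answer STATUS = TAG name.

STATUS = TAG Add1

  c1: issue MUL r0<-Mul1  regs: r0:Mul1,r1:3,r2:8,r3:7
  c2: issue SUB r2<-Add1  regs: r0:Mul1,r1:3,r2:Add1,r3:7
  c3: issue SUB r2<-Add2  regs: r0:Mul1,r1:3,r2:Add2,r3:7
  c4: CDB Add1=1; issue SUB r3<-Add1  regs: r0:Mul1,r1:3,r2:Add2,r3:Add1
  c5: CDB Mul1=49; issue SUB r1<-Add3  regs: r0:49,r1:Add3,r2:Add2,r3:Add1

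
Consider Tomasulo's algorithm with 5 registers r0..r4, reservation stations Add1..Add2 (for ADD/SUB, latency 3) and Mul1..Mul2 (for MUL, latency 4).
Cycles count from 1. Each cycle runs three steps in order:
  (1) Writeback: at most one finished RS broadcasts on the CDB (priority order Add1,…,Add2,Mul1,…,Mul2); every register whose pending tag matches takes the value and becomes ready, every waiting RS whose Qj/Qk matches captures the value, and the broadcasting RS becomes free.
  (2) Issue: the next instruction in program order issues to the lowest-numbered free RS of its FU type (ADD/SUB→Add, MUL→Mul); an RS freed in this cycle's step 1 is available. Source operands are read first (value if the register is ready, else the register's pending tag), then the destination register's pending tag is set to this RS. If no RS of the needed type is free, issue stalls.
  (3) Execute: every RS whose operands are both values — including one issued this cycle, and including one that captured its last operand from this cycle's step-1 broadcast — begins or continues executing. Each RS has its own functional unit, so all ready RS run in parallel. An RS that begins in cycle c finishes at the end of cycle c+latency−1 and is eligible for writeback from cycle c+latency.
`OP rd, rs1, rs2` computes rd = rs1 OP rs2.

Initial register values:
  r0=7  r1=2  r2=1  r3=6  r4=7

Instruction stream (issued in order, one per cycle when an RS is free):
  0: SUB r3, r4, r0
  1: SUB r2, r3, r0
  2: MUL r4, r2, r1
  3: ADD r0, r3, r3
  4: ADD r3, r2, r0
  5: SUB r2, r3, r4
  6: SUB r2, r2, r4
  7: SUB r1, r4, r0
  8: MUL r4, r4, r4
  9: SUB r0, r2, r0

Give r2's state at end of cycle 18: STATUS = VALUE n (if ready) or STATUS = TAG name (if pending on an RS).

cycle 1: issue SUB r3<-Add1 // r0:7,r1:2,r2:1,r3:Add1,r4:7
cycle 2: issue SUB r2<-Add2 // r0:7,r1:2,r2:Add2,r3:Add1,r4:7
cycle 3: issue MUL r4<-Mul1 // r0:7,r1:2,r2:Add2,r3:Add1,r4:Mul1
cycle 4: CDB Add1=0; issue ADD r0<-Add1 // r0:Add1,r1:2,r2:Add2,r3:0,r4:Mul1
cycle 5: stall // r0:Add1,r1:2,r2:Add2,r3:0,r4:Mul1
cycle 6: stall // r0:Add1,r1:2,r2:Add2,r3:0,r4:Mul1
cycle 7: CDB Add1=0; issue ADD r3<-Add1 // r0:0,r1:2,r2:Add2,r3:Add1,r4:Mul1
cycle 8: CDB Add2=-7; issue SUB r2<-Add2 // r0:0,r1:2,r2:Add2,r3:Add1,r4:Mul1
cycle 9: stall // r0:0,r1:2,r2:Add2,r3:Add1,r4:Mul1
cycle 10: stall // r0:0,r1:2,r2:Add2,r3:Add1,r4:Mul1
cycle 11: CDB Add1=-7; issue SUB r2<-Add1 // r0:0,r1:2,r2:Add1,r3:-7,r4:Mul1
cycle 12: CDB Mul1=-14; stall // r0:0,r1:2,r2:Add1,r3:-7,r4:-14
cycle 13: stall // r0:0,r1:2,r2:Add1,r3:-7,r4:-14
cycle 14: stall // r0:0,r1:2,r2:Add1,r3:-7,r4:-14
cycle 15: CDB Add2=7; issue SUB r1<-Add2 // r0:0,r1:Add2,r2:Add1,r3:-7,r4:-14
cycle 16: issue MUL r4<-Mul1 // r0:0,r1:Add2,r2:Add1,r3:-7,r4:Mul1
cycle 17: stall // r0:0,r1:Add2,r2:Add1,r3:-7,r4:Mul1
cycle 18: CDB Add1=21; issue SUB r0<-Add1 // r0:Add1,r1:Add2,r2:21,r3:-7,r4:Mul1

STATUS = VALUE 21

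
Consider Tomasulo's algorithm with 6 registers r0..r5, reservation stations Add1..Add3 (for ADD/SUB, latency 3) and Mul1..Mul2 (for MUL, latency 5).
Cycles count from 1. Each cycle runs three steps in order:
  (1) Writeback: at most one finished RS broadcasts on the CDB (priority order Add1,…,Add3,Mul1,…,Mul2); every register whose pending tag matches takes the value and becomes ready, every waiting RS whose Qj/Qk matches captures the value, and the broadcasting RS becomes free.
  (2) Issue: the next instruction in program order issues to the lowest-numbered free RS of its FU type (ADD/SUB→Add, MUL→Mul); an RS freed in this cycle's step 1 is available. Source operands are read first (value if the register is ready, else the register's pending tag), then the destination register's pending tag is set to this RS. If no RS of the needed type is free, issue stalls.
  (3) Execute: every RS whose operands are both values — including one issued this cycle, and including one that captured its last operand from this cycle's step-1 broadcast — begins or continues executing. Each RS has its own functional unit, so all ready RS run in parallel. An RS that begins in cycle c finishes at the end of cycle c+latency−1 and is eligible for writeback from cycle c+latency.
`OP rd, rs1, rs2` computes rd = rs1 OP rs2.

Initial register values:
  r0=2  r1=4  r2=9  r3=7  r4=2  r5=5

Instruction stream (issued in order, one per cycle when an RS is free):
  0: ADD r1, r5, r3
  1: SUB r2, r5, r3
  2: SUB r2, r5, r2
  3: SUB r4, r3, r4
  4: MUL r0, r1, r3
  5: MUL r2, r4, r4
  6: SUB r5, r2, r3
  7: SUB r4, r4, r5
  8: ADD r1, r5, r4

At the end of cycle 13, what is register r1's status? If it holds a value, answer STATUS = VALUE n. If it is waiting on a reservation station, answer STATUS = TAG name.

c1: issue ADD r1<-Add1 | r0:2,r1:Add1,r2:9,r3:7,r4:2,r5:5
c2: issue SUB r2<-Add2 | r0:2,r1:Add1,r2:Add2,r3:7,r4:2,r5:5
c3: issue SUB r2<-Add3 | r0:2,r1:Add1,r2:Add3,r3:7,r4:2,r5:5
c4: CDB Add1=12; issue SUB r4<-Add1 | r0:2,r1:12,r2:Add3,r3:7,r4:Add1,r5:5
c5: CDB Add2=-2; issue MUL r0<-Mul1 | r0:Mul1,r1:12,r2:Add3,r3:7,r4:Add1,r5:5
c6: issue MUL r2<-Mul2 | r0:Mul1,r1:12,r2:Mul2,r3:7,r4:Add1,r5:5
c7: CDB Add1=5; issue SUB r5<-Add1 | r0:Mul1,r1:12,r2:Mul2,r3:7,r4:5,r5:Add1
c8: CDB Add3=7; issue SUB r4<-Add2 | r0:Mul1,r1:12,r2:Mul2,r3:7,r4:Add2,r5:Add1
c9: issue ADD r1<-Add3 | r0:Mul1,r1:Add3,r2:Mul2,r3:7,r4:Add2,r5:Add1
c10: CDB Mul1=84 | r0:84,r1:Add3,r2:Mul2,r3:7,r4:Add2,r5:Add1
c11: - | r0:84,r1:Add3,r2:Mul2,r3:7,r4:Add2,r5:Add1
c12: CDB Mul2=25 | r0:84,r1:Add3,r2:25,r3:7,r4:Add2,r5:Add1
c13: - | r0:84,r1:Add3,r2:25,r3:7,r4:Add2,r5:Add1

STATUS = TAG Add3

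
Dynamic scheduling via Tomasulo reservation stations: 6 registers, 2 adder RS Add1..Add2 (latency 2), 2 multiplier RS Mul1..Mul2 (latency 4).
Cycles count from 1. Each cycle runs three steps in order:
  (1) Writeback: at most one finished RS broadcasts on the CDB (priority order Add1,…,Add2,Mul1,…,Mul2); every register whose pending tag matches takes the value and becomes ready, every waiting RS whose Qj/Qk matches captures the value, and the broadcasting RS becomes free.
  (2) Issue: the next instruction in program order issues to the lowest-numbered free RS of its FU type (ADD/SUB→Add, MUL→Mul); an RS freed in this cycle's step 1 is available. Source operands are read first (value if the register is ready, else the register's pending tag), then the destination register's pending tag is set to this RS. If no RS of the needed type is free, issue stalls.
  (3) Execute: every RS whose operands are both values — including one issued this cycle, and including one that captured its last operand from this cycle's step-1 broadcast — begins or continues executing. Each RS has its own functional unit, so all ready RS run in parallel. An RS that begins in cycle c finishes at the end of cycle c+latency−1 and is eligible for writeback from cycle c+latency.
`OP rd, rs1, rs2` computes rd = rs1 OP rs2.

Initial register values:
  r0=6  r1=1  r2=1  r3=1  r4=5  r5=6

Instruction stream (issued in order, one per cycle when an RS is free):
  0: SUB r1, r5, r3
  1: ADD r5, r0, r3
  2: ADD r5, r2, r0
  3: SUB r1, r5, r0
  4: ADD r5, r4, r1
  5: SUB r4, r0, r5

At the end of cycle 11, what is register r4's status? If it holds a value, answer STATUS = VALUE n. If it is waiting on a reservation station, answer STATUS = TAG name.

cycle 1: issue SUB r1<-Add1 // r0:6,r1:Add1,r2:1,r3:1,r4:5,r5:6
cycle 2: issue ADD r5<-Add2 // r0:6,r1:Add1,r2:1,r3:1,r4:5,r5:Add2
cycle 3: CDB Add1=5; issue ADD r5<-Add1 // r0:6,r1:5,r2:1,r3:1,r4:5,r5:Add1
cycle 4: CDB Add2=7; issue SUB r1<-Add2 // r0:6,r1:Add2,r2:1,r3:1,r4:5,r5:Add1
cycle 5: CDB Add1=7; issue ADD r5<-Add1 // r0:6,r1:Add2,r2:1,r3:1,r4:5,r5:Add1
cycle 6: stall // r0:6,r1:Add2,r2:1,r3:1,r4:5,r5:Add1
cycle 7: CDB Add2=1; issue SUB r4<-Add2 // r0:6,r1:1,r2:1,r3:1,r4:Add2,r5:Add1
cycle 8: - // r0:6,r1:1,r2:1,r3:1,r4:Add2,r5:Add1
cycle 9: CDB Add1=6 // r0:6,r1:1,r2:1,r3:1,r4:Add2,r5:6
cycle 10: - // r0:6,r1:1,r2:1,r3:1,r4:Add2,r5:6
cycle 11: CDB Add2=0 // r0:6,r1:1,r2:1,r3:1,r4:0,r5:6

STATUS = VALUE 0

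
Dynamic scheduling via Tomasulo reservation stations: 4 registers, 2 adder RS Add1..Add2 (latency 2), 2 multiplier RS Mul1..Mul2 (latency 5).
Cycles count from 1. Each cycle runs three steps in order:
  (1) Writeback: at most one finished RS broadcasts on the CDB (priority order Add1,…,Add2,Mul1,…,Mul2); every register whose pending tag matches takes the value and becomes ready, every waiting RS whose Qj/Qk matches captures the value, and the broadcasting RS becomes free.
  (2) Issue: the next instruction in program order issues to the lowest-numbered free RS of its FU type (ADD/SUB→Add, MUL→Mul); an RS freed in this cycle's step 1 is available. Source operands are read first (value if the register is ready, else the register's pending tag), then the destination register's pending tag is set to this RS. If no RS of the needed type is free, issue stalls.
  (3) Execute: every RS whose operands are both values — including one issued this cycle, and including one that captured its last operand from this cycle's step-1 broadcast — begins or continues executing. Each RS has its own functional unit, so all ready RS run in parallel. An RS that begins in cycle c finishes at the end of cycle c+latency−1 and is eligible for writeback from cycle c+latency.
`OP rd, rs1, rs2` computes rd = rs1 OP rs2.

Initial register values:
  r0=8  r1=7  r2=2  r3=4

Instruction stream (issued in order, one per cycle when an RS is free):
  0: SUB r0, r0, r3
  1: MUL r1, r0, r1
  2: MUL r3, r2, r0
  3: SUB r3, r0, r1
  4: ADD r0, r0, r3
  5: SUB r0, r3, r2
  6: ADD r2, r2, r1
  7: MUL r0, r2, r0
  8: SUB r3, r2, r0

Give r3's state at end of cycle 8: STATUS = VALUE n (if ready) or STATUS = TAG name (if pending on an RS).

c1: issue SUB r0<-Add1 | r0:Add1,r1:7,r2:2,r3:4
c2: issue MUL r1<-Mul1 | r0:Add1,r1:Mul1,r2:2,r3:4
c3: CDB Add1=4; issue MUL r3<-Mul2 | r0:4,r1:Mul1,r2:2,r3:Mul2
c4: issue SUB r3<-Add1 | r0:4,r1:Mul1,r2:2,r3:Add1
c5: issue ADD r0<-Add2 | r0:Add2,r1:Mul1,r2:2,r3:Add1
c6: stall | r0:Add2,r1:Mul1,r2:2,r3:Add1
c7: stall | r0:Add2,r1:Mul1,r2:2,r3:Add1
c8: CDB Mul1=28; stall | r0:Add2,r1:28,r2:2,r3:Add1

STATUS = TAG Add1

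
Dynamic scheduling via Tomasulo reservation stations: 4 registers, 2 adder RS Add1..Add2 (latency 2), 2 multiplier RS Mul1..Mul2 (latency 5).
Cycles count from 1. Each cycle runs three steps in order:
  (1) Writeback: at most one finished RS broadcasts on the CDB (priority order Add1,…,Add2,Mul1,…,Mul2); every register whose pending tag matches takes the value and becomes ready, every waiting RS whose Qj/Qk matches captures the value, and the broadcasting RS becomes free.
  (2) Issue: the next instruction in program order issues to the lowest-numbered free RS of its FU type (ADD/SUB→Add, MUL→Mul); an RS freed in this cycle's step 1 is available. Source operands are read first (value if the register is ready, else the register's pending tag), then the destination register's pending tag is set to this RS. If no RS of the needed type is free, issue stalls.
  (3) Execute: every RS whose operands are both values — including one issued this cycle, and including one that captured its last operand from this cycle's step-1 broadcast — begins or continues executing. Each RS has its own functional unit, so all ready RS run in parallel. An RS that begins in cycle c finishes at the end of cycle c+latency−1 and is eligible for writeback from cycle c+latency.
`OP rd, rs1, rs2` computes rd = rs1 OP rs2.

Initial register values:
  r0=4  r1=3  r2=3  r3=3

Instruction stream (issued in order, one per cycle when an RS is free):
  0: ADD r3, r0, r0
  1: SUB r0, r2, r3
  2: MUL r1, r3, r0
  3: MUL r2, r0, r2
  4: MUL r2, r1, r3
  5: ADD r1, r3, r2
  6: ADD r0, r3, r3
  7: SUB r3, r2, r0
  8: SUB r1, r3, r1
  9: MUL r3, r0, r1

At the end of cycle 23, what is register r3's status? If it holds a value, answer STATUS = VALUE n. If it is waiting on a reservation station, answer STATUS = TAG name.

STATUS = TAG Mul1

c1: issue ADD r3<-Add1 | r0:4,r1:3,r2:3,r3:Add1
c2: issue SUB r0<-Add2 | r0:Add2,r1:3,r2:3,r3:Add1
c3: CDB Add1=8; issue MUL r1<-Mul1 | r0:Add2,r1:Mul1,r2:3,r3:8
c4: issue MUL r2<-Mul2 | r0:Add2,r1:Mul1,r2:Mul2,r3:8
c5: CDB Add2=-5; stall | r0:-5,r1:Mul1,r2:Mul2,r3:8
c6: stall | r0:-5,r1:Mul1,r2:Mul2,r3:8
c7: stall | r0:-5,r1:Mul1,r2:Mul2,r3:8
c8: stall | r0:-5,r1:Mul1,r2:Mul2,r3:8
c9: stall | r0:-5,r1:Mul1,r2:Mul2,r3:8
c10: CDB Mul1=-40; issue MUL r2<-Mul1 | r0:-5,r1:-40,r2:Mul1,r3:8
c11: CDB Mul2=-15; issue ADD r1<-Add1 | r0:-5,r1:Add1,r2:Mul1,r3:8
c12: issue ADD r0<-Add2 | r0:Add2,r1:Add1,r2:Mul1,r3:8
c13: stall | r0:Add2,r1:Add1,r2:Mul1,r3:8
c14: CDB Add2=16; issue SUB r3<-Add2 | r0:16,r1:Add1,r2:Mul1,r3:Add2
c15: CDB Mul1=-320; stall | r0:16,r1:Add1,r2:-320,r3:Add2
c16: stall | r0:16,r1:Add1,r2:-320,r3:Add2
c17: CDB Add1=-312; issue SUB r1<-Add1 | r0:16,r1:Add1,r2:-320,r3:Add2
c18: CDB Add2=-336; issue MUL r3<-Mul1 | r0:16,r1:Add1,r2:-320,r3:Mul1
c19: - | r0:16,r1:Add1,r2:-320,r3:Mul1
c20: CDB Add1=-24 | r0:16,r1:-24,r2:-320,r3:Mul1
c21: - | r0:16,r1:-24,r2:-320,r3:Mul1
c22: - | r0:16,r1:-24,r2:-320,r3:Mul1
c23: - | r0:16,r1:-24,r2:-320,r3:Mul1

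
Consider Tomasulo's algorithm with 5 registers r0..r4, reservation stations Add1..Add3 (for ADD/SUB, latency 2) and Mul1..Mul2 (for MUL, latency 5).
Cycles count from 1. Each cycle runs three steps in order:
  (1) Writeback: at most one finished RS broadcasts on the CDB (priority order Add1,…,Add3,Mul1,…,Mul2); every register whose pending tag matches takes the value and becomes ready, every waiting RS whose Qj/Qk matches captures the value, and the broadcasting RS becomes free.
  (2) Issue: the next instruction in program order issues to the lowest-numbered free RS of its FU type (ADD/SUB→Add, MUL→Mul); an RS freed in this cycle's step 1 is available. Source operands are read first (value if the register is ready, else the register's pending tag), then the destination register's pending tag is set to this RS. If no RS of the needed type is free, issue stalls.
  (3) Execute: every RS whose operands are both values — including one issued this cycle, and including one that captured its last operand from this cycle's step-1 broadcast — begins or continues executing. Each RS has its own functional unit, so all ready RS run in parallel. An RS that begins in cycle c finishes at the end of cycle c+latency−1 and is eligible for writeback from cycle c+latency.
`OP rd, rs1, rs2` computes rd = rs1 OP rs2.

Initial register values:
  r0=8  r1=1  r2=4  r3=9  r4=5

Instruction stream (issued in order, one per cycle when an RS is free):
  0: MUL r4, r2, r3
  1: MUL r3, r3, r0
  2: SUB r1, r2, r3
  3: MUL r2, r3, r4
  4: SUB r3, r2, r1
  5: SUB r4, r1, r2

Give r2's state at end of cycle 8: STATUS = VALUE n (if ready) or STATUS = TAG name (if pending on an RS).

  c1: issue MUL r4<-Mul1  regs: r0:8,r1:1,r2:4,r3:9,r4:Mul1
  c2: issue MUL r3<-Mul2  regs: r0:8,r1:1,r2:4,r3:Mul2,r4:Mul1
  c3: issue SUB r1<-Add1  regs: r0:8,r1:Add1,r2:4,r3:Mul2,r4:Mul1
  c4: stall  regs: r0:8,r1:Add1,r2:4,r3:Mul2,r4:Mul1
  c5: stall  regs: r0:8,r1:Add1,r2:4,r3:Mul2,r4:Mul1
  c6: CDB Mul1=36; issue MUL r2<-Mul1  regs: r0:8,r1:Add1,r2:Mul1,r3:Mul2,r4:36
  c7: CDB Mul2=72; issue SUB r3<-Add2  regs: r0:8,r1:Add1,r2:Mul1,r3:Add2,r4:36
  c8: issue SUB r4<-Add3  regs: r0:8,r1:Add1,r2:Mul1,r3:Add2,r4:Add3

STATUS = TAG Mul1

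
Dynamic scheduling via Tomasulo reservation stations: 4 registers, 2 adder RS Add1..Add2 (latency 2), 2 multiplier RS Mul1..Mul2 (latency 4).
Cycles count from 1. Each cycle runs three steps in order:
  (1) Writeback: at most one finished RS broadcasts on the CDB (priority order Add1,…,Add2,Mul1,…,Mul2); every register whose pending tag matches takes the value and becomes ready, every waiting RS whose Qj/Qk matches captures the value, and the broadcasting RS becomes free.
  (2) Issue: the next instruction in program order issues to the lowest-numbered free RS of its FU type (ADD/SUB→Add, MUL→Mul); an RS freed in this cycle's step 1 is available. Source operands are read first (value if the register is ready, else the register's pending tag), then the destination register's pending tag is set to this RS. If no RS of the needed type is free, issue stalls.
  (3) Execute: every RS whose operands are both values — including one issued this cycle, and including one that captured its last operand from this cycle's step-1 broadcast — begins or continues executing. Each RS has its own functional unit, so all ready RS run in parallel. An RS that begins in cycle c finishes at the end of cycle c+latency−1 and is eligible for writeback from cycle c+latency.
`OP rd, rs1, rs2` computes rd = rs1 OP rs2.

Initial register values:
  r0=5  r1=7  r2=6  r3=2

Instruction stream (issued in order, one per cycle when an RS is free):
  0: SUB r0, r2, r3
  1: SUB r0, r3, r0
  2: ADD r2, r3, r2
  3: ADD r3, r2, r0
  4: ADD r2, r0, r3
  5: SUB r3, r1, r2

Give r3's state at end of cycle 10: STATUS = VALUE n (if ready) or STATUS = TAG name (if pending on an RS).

cycle 1: issue SUB r0<-Add1 // r0:Add1,r1:7,r2:6,r3:2
cycle 2: issue SUB r0<-Add2 // r0:Add2,r1:7,r2:6,r3:2
cycle 3: CDB Add1=4; issue ADD r2<-Add1 // r0:Add2,r1:7,r2:Add1,r3:2
cycle 4: stall // r0:Add2,r1:7,r2:Add1,r3:2
cycle 5: CDB Add1=8; issue ADD r3<-Add1 // r0:Add2,r1:7,r2:8,r3:Add1
cycle 6: CDB Add2=-2; issue ADD r2<-Add2 // r0:-2,r1:7,r2:Add2,r3:Add1
cycle 7: stall // r0:-2,r1:7,r2:Add2,r3:Add1
cycle 8: CDB Add1=6; issue SUB r3<-Add1 // r0:-2,r1:7,r2:Add2,r3:Add1
cycle 9: - // r0:-2,r1:7,r2:Add2,r3:Add1
cycle 10: CDB Add2=4 // r0:-2,r1:7,r2:4,r3:Add1

STATUS = TAG Add1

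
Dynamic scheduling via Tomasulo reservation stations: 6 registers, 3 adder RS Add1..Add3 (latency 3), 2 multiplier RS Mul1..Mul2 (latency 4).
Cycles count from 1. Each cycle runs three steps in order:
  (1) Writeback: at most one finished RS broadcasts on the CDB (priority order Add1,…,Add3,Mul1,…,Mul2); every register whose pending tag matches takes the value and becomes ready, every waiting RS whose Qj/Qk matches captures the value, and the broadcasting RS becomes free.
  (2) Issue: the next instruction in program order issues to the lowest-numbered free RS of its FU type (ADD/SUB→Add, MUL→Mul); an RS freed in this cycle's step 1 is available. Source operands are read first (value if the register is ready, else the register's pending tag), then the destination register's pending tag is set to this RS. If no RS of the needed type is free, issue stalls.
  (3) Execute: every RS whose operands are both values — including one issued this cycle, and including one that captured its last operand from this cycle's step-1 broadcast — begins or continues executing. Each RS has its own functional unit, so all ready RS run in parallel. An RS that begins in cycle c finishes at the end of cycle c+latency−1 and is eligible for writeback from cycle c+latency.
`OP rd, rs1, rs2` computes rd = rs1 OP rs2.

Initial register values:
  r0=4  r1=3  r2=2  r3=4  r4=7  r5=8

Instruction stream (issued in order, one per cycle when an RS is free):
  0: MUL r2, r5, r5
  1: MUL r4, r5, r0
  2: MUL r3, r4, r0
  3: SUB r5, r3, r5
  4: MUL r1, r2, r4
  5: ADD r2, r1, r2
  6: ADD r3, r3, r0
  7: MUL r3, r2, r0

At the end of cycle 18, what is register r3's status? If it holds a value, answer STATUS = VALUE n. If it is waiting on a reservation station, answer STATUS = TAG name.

STATUS = VALUE 8448

cycle 1: issue MUL r2<-Mul1 // r0:4,r1:3,r2:Mul1,r3:4,r4:7,r5:8
cycle 2: issue MUL r4<-Mul2 // r0:4,r1:3,r2:Mul1,r3:4,r4:Mul2,r5:8
cycle 3: stall // r0:4,r1:3,r2:Mul1,r3:4,r4:Mul2,r5:8
cycle 4: stall // r0:4,r1:3,r2:Mul1,r3:4,r4:Mul2,r5:8
cycle 5: CDB Mul1=64; issue MUL r3<-Mul1 // r0:4,r1:3,r2:64,r3:Mul1,r4:Mul2,r5:8
cycle 6: CDB Mul2=32; issue SUB r5<-Add1 // r0:4,r1:3,r2:64,r3:Mul1,r4:32,r5:Add1
cycle 7: issue MUL r1<-Mul2 // r0:4,r1:Mul2,r2:64,r3:Mul1,r4:32,r5:Add1
cycle 8: issue ADD r2<-Add2 // r0:4,r1:Mul2,r2:Add2,r3:Mul1,r4:32,r5:Add1
cycle 9: issue ADD r3<-Add3 // r0:4,r1:Mul2,r2:Add2,r3:Add3,r4:32,r5:Add1
cycle 10: CDB Mul1=128; issue MUL r3<-Mul1 // r0:4,r1:Mul2,r2:Add2,r3:Mul1,r4:32,r5:Add1
cycle 11: CDB Mul2=2048 // r0:4,r1:2048,r2:Add2,r3:Mul1,r4:32,r5:Add1
cycle 12: - // r0:4,r1:2048,r2:Add2,r3:Mul1,r4:32,r5:Add1
cycle 13: CDB Add1=120 // r0:4,r1:2048,r2:Add2,r3:Mul1,r4:32,r5:120
cycle 14: CDB Add2=2112 // r0:4,r1:2048,r2:2112,r3:Mul1,r4:32,r5:120
cycle 15: CDB Add3=132 // r0:4,r1:2048,r2:2112,r3:Mul1,r4:32,r5:120
cycle 16: - // r0:4,r1:2048,r2:2112,r3:Mul1,r4:32,r5:120
cycle 17: - // r0:4,r1:2048,r2:2112,r3:Mul1,r4:32,r5:120
cycle 18: CDB Mul1=8448 // r0:4,r1:2048,r2:2112,r3:8448,r4:32,r5:120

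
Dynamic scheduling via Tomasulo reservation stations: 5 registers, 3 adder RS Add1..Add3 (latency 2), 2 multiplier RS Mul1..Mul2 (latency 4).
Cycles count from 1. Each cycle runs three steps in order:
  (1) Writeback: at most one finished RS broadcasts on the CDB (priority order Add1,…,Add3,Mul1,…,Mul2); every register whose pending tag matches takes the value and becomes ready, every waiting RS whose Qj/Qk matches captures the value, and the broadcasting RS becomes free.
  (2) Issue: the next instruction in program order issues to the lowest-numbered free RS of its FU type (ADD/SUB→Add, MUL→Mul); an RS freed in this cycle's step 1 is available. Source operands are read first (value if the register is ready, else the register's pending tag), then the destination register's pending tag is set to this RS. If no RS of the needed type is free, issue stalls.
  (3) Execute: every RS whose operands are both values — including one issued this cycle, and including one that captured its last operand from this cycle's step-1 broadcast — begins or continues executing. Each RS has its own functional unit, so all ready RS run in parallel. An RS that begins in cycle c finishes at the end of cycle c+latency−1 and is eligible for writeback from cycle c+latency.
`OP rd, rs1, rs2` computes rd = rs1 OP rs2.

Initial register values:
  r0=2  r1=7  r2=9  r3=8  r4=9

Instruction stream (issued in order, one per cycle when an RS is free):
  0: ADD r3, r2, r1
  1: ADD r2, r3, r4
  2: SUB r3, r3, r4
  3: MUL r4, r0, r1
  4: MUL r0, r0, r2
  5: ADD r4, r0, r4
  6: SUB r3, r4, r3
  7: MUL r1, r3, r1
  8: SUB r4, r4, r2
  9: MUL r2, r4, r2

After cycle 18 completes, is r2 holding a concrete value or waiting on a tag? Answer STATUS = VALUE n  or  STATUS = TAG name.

STATUS = TAG Mul2

cycle 1: issue ADD r3<-Add1 // r0:2,r1:7,r2:9,r3:Add1,r4:9
cycle 2: issue ADD r2<-Add2 // r0:2,r1:7,r2:Add2,r3:Add1,r4:9
cycle 3: CDB Add1=16; issue SUB r3<-Add1 // r0:2,r1:7,r2:Add2,r3:Add1,r4:9
cycle 4: issue MUL r4<-Mul1 // r0:2,r1:7,r2:Add2,r3:Add1,r4:Mul1
cycle 5: CDB Add1=7; issue MUL r0<-Mul2 // r0:Mul2,r1:7,r2:Add2,r3:7,r4:Mul1
cycle 6: CDB Add2=25; issue ADD r4<-Add1 // r0:Mul2,r1:7,r2:25,r3:7,r4:Add1
cycle 7: issue SUB r3<-Add2 // r0:Mul2,r1:7,r2:25,r3:Add2,r4:Add1
cycle 8: CDB Mul1=14; issue MUL r1<-Mul1 // r0:Mul2,r1:Mul1,r2:25,r3:Add2,r4:Add1
cycle 9: issue SUB r4<-Add3 // r0:Mul2,r1:Mul1,r2:25,r3:Add2,r4:Add3
cycle 10: CDB Mul2=50; issue MUL r2<-Mul2 // r0:50,r1:Mul1,r2:Mul2,r3:Add2,r4:Add3
cycle 11: - // r0:50,r1:Mul1,r2:Mul2,r3:Add2,r4:Add3
cycle 12: CDB Add1=64 // r0:50,r1:Mul1,r2:Mul2,r3:Add2,r4:Add3
cycle 13: - // r0:50,r1:Mul1,r2:Mul2,r3:Add2,r4:Add3
cycle 14: CDB Add2=57 // r0:50,r1:Mul1,r2:Mul2,r3:57,r4:Add3
cycle 15: CDB Add3=39 // r0:50,r1:Mul1,r2:Mul2,r3:57,r4:39
cycle 16: - // r0:50,r1:Mul1,r2:Mul2,r3:57,r4:39
cycle 17: - // r0:50,r1:Mul1,r2:Mul2,r3:57,r4:39
cycle 18: CDB Mul1=399 // r0:50,r1:399,r2:Mul2,r3:57,r4:39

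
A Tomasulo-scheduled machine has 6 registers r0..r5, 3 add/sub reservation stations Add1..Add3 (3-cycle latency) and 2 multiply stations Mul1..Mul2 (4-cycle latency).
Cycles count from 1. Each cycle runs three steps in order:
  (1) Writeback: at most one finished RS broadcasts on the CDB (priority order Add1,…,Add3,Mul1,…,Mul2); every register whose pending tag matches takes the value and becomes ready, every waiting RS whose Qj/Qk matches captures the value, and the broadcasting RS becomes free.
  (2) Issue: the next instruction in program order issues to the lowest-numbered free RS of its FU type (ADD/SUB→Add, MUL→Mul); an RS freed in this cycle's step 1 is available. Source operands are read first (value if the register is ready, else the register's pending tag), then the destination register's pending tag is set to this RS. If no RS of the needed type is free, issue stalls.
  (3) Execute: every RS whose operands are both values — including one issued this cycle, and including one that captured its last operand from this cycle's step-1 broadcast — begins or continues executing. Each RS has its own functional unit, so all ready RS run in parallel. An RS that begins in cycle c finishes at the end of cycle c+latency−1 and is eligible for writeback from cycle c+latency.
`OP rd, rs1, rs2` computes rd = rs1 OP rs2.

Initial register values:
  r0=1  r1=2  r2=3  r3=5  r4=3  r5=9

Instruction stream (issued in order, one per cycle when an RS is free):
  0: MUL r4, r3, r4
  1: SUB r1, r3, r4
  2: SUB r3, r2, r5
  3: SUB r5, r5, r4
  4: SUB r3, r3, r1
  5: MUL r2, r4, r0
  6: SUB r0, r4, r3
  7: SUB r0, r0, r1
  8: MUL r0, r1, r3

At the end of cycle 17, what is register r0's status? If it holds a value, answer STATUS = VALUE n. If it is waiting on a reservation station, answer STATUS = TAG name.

STATUS = VALUE -40

c1: issue MUL r4<-Mul1 | r0:1,r1:2,r2:3,r3:5,r4:Mul1,r5:9
c2: issue SUB r1<-Add1 | r0:1,r1:Add1,r2:3,r3:5,r4:Mul1,r5:9
c3: issue SUB r3<-Add2 | r0:1,r1:Add1,r2:3,r3:Add2,r4:Mul1,r5:9
c4: issue SUB r5<-Add3 | r0:1,r1:Add1,r2:3,r3:Add2,r4:Mul1,r5:Add3
c5: CDB Mul1=15; stall | r0:1,r1:Add1,r2:3,r3:Add2,r4:15,r5:Add3
c6: CDB Add2=-6; issue SUB r3<-Add2 | r0:1,r1:Add1,r2:3,r3:Add2,r4:15,r5:Add3
c7: issue MUL r2<-Mul1 | r0:1,r1:Add1,r2:Mul1,r3:Add2,r4:15,r5:Add3
c8: CDB Add1=-10; issue SUB r0<-Add1 | r0:Add1,r1:-10,r2:Mul1,r3:Add2,r4:15,r5:Add3
c9: CDB Add3=-6; issue SUB r0<-Add3 | r0:Add3,r1:-10,r2:Mul1,r3:Add2,r4:15,r5:-6
c10: issue MUL r0<-Mul2 | r0:Mul2,r1:-10,r2:Mul1,r3:Add2,r4:15,r5:-6
c11: CDB Add2=4 | r0:Mul2,r1:-10,r2:Mul1,r3:4,r4:15,r5:-6
c12: CDB Mul1=15 | r0:Mul2,r1:-10,r2:15,r3:4,r4:15,r5:-6
c13: - | r0:Mul2,r1:-10,r2:15,r3:4,r4:15,r5:-6
c14: CDB Add1=11 | r0:Mul2,r1:-10,r2:15,r3:4,r4:15,r5:-6
c15: CDB Mul2=-40 | r0:-40,r1:-10,r2:15,r3:4,r4:15,r5:-6
c16: - | r0:-40,r1:-10,r2:15,r3:4,r4:15,r5:-6
c17: CDB Add3=21 | r0:-40,r1:-10,r2:15,r3:4,r4:15,r5:-6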